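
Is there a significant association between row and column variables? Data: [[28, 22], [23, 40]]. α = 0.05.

χ² = 4.277. df = 1, critical = 3.841. Reject H₀. Variables are dependent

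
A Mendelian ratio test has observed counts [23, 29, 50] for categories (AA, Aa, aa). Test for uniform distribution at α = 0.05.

Expected = 34 each. χ² = Σ(O-E)²/E = 11.824. df = 2, critical value = 5.991. Reject H₀.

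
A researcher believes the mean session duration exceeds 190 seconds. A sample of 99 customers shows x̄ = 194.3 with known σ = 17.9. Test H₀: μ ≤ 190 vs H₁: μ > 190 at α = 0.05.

z = 2.39. Critical value: 1.645. Reject H₀.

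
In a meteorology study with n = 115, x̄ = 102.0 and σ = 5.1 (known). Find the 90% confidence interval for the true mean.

CI = x̄ ± z*(σ/√n) = 102.0 ± 1.645(5.1/√115) = 102.0 ± 0.78 = (101.22, 102.78)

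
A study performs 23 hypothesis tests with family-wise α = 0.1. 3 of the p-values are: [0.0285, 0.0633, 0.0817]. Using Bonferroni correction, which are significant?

Bonferroni α = 0.1/23 = 0.00435. None of the given p-values are significant.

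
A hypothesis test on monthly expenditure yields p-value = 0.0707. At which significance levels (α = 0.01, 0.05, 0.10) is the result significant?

p = 0.0707. Significant at: α = 0.1.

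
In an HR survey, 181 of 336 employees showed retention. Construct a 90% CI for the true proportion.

p̂ = 0.539. CI = p̂ ± z*√(p̂(1-p̂)/n) = (0.494, 0.583)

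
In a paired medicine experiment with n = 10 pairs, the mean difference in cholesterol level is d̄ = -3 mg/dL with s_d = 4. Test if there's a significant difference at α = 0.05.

t = d̄/(s_d/√n) = -3/(4/√10) = -2.372. df = 9, critical t = ±2.262. Reject H₀.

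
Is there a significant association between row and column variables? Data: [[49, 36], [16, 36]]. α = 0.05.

χ² = 9.347. df = 1, critical = 3.841. Reject H₀. Variables are dependent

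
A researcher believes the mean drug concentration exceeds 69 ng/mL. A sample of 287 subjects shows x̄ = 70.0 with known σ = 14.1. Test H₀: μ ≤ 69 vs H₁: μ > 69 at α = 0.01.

z = 1.201. Critical value: 2.33. Fail to reject H₀.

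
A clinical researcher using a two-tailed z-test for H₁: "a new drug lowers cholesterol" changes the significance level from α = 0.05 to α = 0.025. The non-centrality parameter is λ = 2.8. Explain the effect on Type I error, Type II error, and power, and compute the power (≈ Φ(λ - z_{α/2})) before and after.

Decreasing α from 0.05 to 0.025:
• Type I error rate decreases (α is the Type I rate by definition).
• Critical value moves from z_{α/2} = 1.96 to 2.241, so power = Φ(λ - z_{α/2}) goes from Φ(2.8 - 1.96) = 0.8 to Φ(2.8 - 2.241) = 0.712.
• Type II error rate β = 1 - power therefore increases (0.2 → 0.288).
Appropriate when false positives are costly — here, approving an ineffective drug — patients take a useless medication and may skip effective alternatives.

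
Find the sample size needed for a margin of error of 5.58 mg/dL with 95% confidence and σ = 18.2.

n = (z*σ/E)² = (1.96×18.2/5.58)² = 40.9 → n = 41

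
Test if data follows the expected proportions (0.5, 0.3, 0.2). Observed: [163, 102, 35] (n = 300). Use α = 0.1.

Expected: [150.0, 90.0, 60.0]. χ² = 13.143. df = 2, critical = 4.605. Reject H₀.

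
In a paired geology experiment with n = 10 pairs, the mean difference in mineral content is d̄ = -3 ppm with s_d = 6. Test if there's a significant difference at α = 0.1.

t = d̄/(s_d/√n) = -3/(6/√10) = -1.581. df = 9, critical t = ±1.833. Fail to reject H₀.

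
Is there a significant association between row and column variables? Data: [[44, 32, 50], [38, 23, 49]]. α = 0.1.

χ² = 0.841. df = 2, critical = 4.605. Fail to reject H₀. No evidence of dependence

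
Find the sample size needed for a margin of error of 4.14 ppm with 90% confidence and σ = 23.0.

n = (z*σ/E)² = (1.645×23.0/4.14)² = 83.5 → n = 84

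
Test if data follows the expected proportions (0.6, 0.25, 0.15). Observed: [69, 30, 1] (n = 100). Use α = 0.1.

Expected: [60.0, 25.0, 15.0]. χ² = 15.417. df = 2, critical = 4.605. Reject H₀.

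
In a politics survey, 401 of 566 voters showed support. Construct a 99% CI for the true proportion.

p̂ = 0.708. CI = p̂ ± z*√(p̂(1-p̂)/n) = (0.659, 0.758)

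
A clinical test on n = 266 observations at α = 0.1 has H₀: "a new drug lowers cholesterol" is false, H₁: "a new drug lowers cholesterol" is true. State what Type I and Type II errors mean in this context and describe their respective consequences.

Type I (false positive): concluding that a new drug lowers cholesterol when it is not — approving an ineffective drug — patients take a useless medication and may skip effective alternatives. Type II (false negative): failing to conclude that a new drug lowers cholesterol when it is — shelving an effective drug — patients miss out on a treatment that would have helped. Which is costlier depends on domain priorities and is a judgement call rather than a statistical fact.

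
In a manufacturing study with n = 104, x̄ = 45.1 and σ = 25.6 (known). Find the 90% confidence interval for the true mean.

CI = x̄ ± z*(σ/√n) = 45.1 ± 1.645(25.6/√104) = 45.1 ± 4.13 = (40.97, 49.23)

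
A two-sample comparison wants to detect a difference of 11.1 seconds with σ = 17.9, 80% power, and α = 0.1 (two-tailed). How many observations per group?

n per group = 2(z_α/2 + z_β)²σ²/d² = 2×(1.645 + 0.84)²×17.9²/11.1² = 32.1 → n = 33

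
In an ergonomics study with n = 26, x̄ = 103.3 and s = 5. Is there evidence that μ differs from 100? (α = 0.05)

t = (x̄ - μ₀)/(s/√n) = (103.3 - 100)/(5/√26) = 3.365. df = 25, critical t = ±2.06. Reject H₀.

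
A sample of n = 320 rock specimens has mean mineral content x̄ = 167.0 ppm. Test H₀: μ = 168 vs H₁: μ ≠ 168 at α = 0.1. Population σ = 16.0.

z = (x̄ - μ₀)/(σ/√n) = (167.0 - 168)/(16.0/√320) = -1.118. Critical value: ±1.645. Since |-1.118| ≤ 1.645, Fail to reject H₀.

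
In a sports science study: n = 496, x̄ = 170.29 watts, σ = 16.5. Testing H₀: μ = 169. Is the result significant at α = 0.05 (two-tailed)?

z = (170.29 - 169)/(16.5/√496) = 1.741. Since |z| ≤ 1.96, not significant at α = 0.05.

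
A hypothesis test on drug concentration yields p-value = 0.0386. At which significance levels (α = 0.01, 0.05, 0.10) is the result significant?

p = 0.0386. Significant at: α = 0.05, 0.1.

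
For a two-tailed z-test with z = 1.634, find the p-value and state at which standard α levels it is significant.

p = 2·P(Z > |1.634|) = 2·(1 - Φ(1.634)) ≈ 0.1023. Not significant at any standard level.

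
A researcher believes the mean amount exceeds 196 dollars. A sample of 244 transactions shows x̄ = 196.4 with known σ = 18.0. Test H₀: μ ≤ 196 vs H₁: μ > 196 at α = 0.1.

z = 0.347. Critical value: 1.28. Fail to reject H₀.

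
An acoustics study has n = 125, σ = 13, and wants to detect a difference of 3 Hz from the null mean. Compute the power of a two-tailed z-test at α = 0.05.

SE = σ/√n = 13/√125 = 1.163. Non-centrality λ = d/SE = 3/1.163 = 2.58. Power ≈ Φ(λ - z_{α/2}) = Φ(2.58 - 1.96) = Φ(0.62) = 0.732.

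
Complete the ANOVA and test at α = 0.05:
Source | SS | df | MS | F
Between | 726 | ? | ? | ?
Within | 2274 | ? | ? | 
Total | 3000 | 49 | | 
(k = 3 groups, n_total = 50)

df_between = 2, df_within = 47. MS_between = 363.0, MS_within = 48.38. F = 7.503, F_crit ≈ 3.195. Reject H₀.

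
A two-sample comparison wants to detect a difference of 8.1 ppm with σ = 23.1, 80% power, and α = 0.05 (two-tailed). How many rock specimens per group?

n per group = 2(z_α/2 + z_β)²σ²/d² = 2×(1.96 + 0.84)²×23.1²/8.1² = 127.5 → n = 128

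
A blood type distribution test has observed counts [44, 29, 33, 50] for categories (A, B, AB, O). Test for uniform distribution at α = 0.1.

Expected = 39 each. χ² = Σ(O-E)²/E = 7.231. df = 3, critical value = 6.251. Reject H₀.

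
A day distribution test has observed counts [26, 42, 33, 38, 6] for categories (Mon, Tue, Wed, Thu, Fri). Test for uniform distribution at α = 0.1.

Expected = 29 each. χ² = Σ(O-E)²/E = 27.724. df = 4, critical value = 7.779. Reject H₀.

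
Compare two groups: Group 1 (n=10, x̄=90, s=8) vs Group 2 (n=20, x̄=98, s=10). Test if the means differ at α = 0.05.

Pooled sp = 9.4. t = -2.197, df = 28. Critical t = ±2.048. Reject H₀.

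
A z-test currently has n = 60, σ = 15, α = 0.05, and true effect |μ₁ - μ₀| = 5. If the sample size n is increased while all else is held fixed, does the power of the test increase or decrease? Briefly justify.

Power increases: a larger n shrinks the standard error σ/√n, moving the sampling distribution under H₁ further from the critical value.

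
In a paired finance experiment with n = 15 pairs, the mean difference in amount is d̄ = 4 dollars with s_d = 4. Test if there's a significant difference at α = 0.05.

t = d̄/(s_d/√n) = 4/(4/√15) = 3.873. df = 14, critical t = ±2.145. Reject H₀.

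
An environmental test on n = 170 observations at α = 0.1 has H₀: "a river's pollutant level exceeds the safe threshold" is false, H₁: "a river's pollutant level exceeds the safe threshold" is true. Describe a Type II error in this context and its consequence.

Type II error: failing to reject H₀ when it is false — concluding that a river's pollutant level exceeds the safe threshold is not supported when in fact it is. Consequence: allowing unsafe pollution to continue.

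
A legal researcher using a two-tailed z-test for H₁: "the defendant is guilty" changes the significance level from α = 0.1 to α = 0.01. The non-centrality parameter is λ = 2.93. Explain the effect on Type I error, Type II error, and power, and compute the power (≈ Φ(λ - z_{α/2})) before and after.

Decreasing α from 0.1 to 0.01:
• Type I error rate decreases (α is the Type I rate by definition).
• Critical value moves from z_{α/2} = 1.645 to 2.576, so power = Φ(λ - z_{α/2}) goes from Φ(2.93 - 1.645) = 0.901 to Φ(2.93 - 2.576) = 0.638.
• Type II error rate β = 1 - power therefore increases (0.099 → 0.362).
Appropriate when false positives are costly — here, convicting an innocent person.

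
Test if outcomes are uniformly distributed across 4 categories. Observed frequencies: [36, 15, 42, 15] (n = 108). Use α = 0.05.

Expected = 27 each. χ² = Σ(O-E)²/E = 22.0. df = 3, critical value = 7.815. Reject H₀.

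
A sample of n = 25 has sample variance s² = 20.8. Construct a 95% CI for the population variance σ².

df = 24. χ²_{0.025} = 39.364, χ²_{0.975} = 12.401. CI for σ² = ((n-1)s²/χ²_{α/2}, (n-1)s²/χ²_{1-α/2}) = (24·20.8/39.364, 24·20.8/12.401) = (12.68, 40.25)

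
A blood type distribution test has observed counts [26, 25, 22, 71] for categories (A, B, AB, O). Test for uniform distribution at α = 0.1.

Expected = 36 each. χ² = Σ(O-E)²/E = 45.611. df = 3, critical value = 6.251. Reject H₀.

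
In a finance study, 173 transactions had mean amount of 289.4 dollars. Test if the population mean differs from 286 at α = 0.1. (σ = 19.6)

z = (x̄ - μ₀)/(σ/√n) = (289.4 - 286)/(19.6/√173) = 2.282. Critical value: ±1.645. Since |2.282| > 1.645, Reject H₀.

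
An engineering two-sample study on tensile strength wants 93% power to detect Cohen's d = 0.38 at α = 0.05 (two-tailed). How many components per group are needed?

z_{α/2} = 1.96, z_β = Φ⁻¹(0.93) = 1.476. For small effect (d = 0.38): n per group = 2(z_{α/2} + z_β)²/d² = 2(1.96 + 1.476)²/0.38² = 163.5 → 164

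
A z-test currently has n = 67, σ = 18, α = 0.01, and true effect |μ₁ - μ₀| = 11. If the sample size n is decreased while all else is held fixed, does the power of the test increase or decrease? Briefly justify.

Power decreases: a smaller n inflates the standard error σ/√n, pulling the sampling distribution under H₁ back toward the critical value.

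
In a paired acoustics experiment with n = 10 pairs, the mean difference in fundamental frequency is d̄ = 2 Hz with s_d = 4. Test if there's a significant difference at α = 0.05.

t = d̄/(s_d/√n) = 2/(4/√10) = 1.581. df = 9, critical t = ±2.262. Fail to reject H₀.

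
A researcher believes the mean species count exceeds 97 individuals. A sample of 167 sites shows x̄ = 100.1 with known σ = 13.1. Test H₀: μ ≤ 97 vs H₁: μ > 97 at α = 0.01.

z = 3.058. Critical value: 2.33. Reject H₀.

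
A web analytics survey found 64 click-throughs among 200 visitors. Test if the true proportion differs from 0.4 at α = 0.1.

p̂ = 0.32, p₀ = 0.4. z = (p̂ - p₀)/√(p₀(1-p₀)/n) = -2.309. Critical: ±1.645. Reject H₀.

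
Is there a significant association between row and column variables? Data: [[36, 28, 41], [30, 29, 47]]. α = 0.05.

χ² = 0.967. df = 2, critical = 5.991. Fail to reject H₀. No evidence of dependence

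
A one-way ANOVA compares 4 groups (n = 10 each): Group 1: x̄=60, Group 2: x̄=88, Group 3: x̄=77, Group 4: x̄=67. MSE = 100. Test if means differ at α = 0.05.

Grand mean = 73.0. SS_between = 4460.0, MS_between = 1486.67. F = 14.867, F_crit ≈ 2.866. Reject H₀.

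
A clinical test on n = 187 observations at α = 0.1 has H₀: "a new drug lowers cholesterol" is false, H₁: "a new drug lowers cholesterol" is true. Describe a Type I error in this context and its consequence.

Type I error: rejecting H₀ when it is true — concluding that a new drug lowers cholesterol when in fact it is not. Consequence: approving an ineffective drug — patients take a useless medication and may skip effective alternatives.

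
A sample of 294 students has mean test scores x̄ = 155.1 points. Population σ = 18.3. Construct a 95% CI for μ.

CI = x̄ ± z*(σ/√n) = 155.1 ± 1.96(18.3/√294) = 155.1 ± 2.09 = (153.01, 157.19)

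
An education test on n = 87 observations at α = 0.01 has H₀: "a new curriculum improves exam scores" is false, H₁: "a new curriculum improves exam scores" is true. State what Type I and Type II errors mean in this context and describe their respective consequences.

Type I (false positive): concluding that a new curriculum improves exam scores when it is not — adopting a curriculum that gives no real benefit — disruption for nothing. Type II (false negative): failing to conclude that a new curriculum improves exam scores when it is — keeping the old curriculum when the new one would have helped students. Which is costlier depends on domain priorities and is a judgement call rather than a statistical fact.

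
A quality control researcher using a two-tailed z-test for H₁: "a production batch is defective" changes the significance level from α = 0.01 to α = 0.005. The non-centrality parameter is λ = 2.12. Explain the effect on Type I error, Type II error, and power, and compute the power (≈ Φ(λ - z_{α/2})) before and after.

Decreasing α from 0.01 to 0.005:
• Type I error rate decreases (α is the Type I rate by definition).
• Critical value moves from z_{α/2} = 2.576 to 2.807, so power = Φ(λ - z_{α/2}) goes from Φ(2.12 - 2.576) = 0.324 to Φ(2.12 - 2.807) = 0.246.
• Type II error rate β = 1 - power therefore increases (0.676 → 0.754).
Appropriate when false positives are costly — here, scrapping a good batch — wasted material and cost for no reason.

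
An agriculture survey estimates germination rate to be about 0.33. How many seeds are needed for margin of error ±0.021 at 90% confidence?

n = z²p(1-p)/E² = 1.645²×0.33×0.67/0.021² = 1356.7 → n = 1357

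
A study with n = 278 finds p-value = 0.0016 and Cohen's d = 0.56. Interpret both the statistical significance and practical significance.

Statistically significant (p = 0.0016 < 0.05). Cohen's d = 0.56 indicates a medium effect size. Both statistical and practical significance should be considered.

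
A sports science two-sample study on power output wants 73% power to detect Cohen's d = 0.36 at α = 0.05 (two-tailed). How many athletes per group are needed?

z_{α/2} = 1.96, z_β = Φ⁻¹(0.73) = 0.613. For small effect (d = 0.36): n per group = 2(z_{α/2} + z_β)²/d² = 2(1.96 + 0.613)²/0.36² = 102.2 → 103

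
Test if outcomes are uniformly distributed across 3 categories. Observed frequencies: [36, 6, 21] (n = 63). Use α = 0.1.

Expected = 21 each. χ² = Σ(O-E)²/E = 21.429. df = 2, critical value = 4.605. Reject H₀.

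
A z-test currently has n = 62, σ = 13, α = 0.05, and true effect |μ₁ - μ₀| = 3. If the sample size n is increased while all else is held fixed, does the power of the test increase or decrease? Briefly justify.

Power increases: a larger n shrinks the standard error σ/√n, moving the sampling distribution under H₁ further from the critical value.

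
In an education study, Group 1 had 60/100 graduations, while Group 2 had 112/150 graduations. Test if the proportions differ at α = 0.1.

p̂₁ = 0.6, p̂₂ = 0.747, pooled p̂ = 0.688. z = -2.452. Critical: ±1.645. Reject H₀.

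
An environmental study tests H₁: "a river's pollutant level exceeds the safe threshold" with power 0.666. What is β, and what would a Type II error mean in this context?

β = 1 - power = 1 - 0.666 = 0.334. A Type II error is failing to reject H₀ when H₀ is false (false negative) — here, failing to conclude that a river's pollutant level exceeds the safe threshold when in fact it is true. Consequence: allowing unsafe pollution to continue.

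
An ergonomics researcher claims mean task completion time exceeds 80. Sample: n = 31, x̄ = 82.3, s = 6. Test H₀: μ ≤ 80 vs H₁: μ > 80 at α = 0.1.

t = (82.3 - 80)/(6/√31) = 2.134, df = 30. Critical t = 1.31. Reject H₀.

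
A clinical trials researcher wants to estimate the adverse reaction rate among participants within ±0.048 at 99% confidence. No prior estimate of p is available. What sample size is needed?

Conservative approach: use p = 0.5 (maximizes p(1-p) = 0.25). n = z²(0.25)/E² = 2.576²×0.25/0.048² = 720.03 → n = 721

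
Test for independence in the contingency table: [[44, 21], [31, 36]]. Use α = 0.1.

χ² = 6.172. df = 1, critical = 2.706. Reject H₀. Variables are dependent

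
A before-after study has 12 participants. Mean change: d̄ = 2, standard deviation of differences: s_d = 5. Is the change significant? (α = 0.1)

t = d̄/(s_d/√n) = 2/(5/√12) = 1.386. df = 11, critical t = ±1.796. Fail to reject H₀.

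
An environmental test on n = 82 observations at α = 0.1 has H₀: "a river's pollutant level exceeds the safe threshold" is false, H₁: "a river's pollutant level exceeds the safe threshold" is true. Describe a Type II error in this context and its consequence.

Type II error: failing to reject H₀ when it is false — concluding that a river's pollutant level exceeds the safe threshold is not supported when in fact it is. Consequence: allowing unsafe pollution to continue.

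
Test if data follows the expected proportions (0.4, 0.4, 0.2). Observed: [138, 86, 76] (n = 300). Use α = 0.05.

Expected: [120.0, 120.0, 60.0]. χ² = 16.6. df = 2, critical = 5.991. Reject H₀.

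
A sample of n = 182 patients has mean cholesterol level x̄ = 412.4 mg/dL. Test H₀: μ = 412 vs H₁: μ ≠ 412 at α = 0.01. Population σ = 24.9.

z = (x̄ - μ₀)/(σ/√n) = (412.4 - 412)/(24.9/√182) = 0.217. Critical value: ±2.576. Since |0.217| ≤ 2.576, Fail to reject H₀.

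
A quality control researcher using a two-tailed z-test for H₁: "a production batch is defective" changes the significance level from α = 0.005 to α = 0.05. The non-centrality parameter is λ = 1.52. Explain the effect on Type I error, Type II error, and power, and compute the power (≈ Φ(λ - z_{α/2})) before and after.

Increasing α from 0.005 to 0.05:
• Type I error rate increases (α is the Type I rate by definition).
• Critical value moves from z_{α/2} = 2.807 to 1.96, so power = Φ(λ - z_{α/2}) goes from Φ(1.52 - 2.807) = 0.099 to Φ(1.52 - 1.96) = 0.33.
• Type II error rate β = 1 - power therefore decreases (0.901 → 0.67).
Appropriate when false negatives are costly — here, shipping a defective batch — faulty products reach customers.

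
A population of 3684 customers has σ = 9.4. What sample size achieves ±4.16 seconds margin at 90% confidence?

Without FPC: n₀ = (1.645×9.4/4.16)² = 13.817. With FPC: n = n₀N/(n₀+N-1) = 13.8 → n = 14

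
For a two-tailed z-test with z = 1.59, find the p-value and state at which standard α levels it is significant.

p = 2·P(Z > |1.59|) = 2·(1 - Φ(1.59)) ≈ 0.1118. Not significant at any standard level.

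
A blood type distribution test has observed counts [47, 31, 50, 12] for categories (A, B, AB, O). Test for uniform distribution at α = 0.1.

Expected = 35 each. χ² = Σ(O-E)²/E = 26.114. df = 3, critical value = 6.251. Reject H₀.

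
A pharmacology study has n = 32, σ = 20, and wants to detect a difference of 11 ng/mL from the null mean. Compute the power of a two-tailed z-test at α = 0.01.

SE = σ/√n = 20/√32 = 3.536. Non-centrality λ = d/SE = 11/3.536 = 3.111. Power ≈ Φ(λ - z_{α/2}) = Φ(3.111 - 2.576) = Φ(0.535) = 0.704.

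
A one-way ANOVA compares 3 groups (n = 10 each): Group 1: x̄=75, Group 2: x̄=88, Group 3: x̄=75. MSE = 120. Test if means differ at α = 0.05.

Grand mean = 79.33. SS_between = 1126.67, MS_between = 563.33. F = 4.694, F_crit ≈ 3.354. Reject H₀.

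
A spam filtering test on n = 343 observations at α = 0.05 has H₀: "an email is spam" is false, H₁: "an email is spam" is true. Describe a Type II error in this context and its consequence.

Type II error: failing to reject H₀ when it is false — concluding that an email is spam is not supported when in fact it is. Consequence: a spam email lands in the inbox.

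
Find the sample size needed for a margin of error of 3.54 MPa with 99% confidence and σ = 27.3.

n = (z*σ/E)² = (2.576×27.3/3.54)² = 394.6 → n = 395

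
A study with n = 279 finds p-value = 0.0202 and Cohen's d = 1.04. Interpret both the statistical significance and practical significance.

Statistically significant (p = 0.0202 < 0.05). Cohen's d = 1.04 indicates a large effect size. Both statistical and practical significance should be considered.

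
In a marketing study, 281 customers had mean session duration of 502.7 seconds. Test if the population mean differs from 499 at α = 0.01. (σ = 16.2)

z = (x̄ - μ₀)/(σ/√n) = (502.7 - 499)/(16.2/√281) = 3.829. Critical value: ±2.576. Since |3.829| > 2.576, Reject H₀.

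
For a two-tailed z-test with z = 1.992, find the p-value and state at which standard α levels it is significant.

p = 2·P(Z > |1.992|) = 2·(1 - Φ(1.992)) ≈ 0.0464. Significant at α = 0.1; Significant at α = 0.05.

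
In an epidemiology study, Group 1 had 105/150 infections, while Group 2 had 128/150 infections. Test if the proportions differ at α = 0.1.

p̂₁ = 0.7, p̂₂ = 0.853, pooled p̂ = 0.777. z = -3.188. Critical: ±1.645. Reject H₀.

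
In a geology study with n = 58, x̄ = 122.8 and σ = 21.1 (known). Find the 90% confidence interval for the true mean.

CI = x̄ ± z*(σ/√n) = 122.8 ± 1.645(21.1/√58) = 122.8 ± 4.56 = (118.24, 127.36)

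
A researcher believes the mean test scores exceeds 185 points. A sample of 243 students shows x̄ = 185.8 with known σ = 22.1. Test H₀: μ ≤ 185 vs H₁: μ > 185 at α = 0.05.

z = 0.564. Critical value: 1.645. Fail to reject H₀.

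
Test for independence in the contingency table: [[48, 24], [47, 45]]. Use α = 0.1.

χ² = 4.023. df = 1, critical = 2.706. Reject H₀. Variables are dependent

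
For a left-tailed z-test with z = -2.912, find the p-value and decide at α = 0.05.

p = P(Z < -2.912) = Φ(-2.912) ≈ 0.0018. Since p < 0.05, reject H₀ (significant) at α = 0.05.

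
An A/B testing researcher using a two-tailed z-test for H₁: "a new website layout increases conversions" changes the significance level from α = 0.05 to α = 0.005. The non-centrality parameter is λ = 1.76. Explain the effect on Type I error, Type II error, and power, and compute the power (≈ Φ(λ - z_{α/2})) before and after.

Decreasing α from 0.05 to 0.005:
• Type I error rate decreases (α is the Type I rate by definition).
• Critical value moves from z_{α/2} = 1.96 to 2.807, so power = Φ(λ - z_{α/2}) goes from Φ(1.76 - 1.96) = 0.421 to Φ(1.76 - 2.807) = 0.148.
• Type II error rate β = 1 - power therefore increases (0.579 → 0.852).
Appropriate when false positives are costly — here, rolling out a layout that doesn't actually help — wasted engineering effort.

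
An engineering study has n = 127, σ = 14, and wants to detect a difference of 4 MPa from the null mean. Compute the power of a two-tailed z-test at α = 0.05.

SE = σ/√n = 14/√127 = 1.242. Non-centrality λ = d/SE = 4/1.242 = 3.22. Power ≈ Φ(λ - z_{α/2}) = Φ(3.22 - 1.96) = Φ(1.26) = 0.896.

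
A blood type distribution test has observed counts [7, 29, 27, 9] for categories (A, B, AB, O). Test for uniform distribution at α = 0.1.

Expected = 18 each. χ² = Σ(O-E)²/E = 22.444. df = 3, critical value = 6.251. Reject H₀.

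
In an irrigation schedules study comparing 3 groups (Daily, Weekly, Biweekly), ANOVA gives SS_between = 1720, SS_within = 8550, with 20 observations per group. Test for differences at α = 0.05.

df_between = 2, df_within = 57. F = MS_between/MS_within = 860.0/150.0 = 5.733. F_crit ≈ 3.159. Reject H₀. At least one mean differs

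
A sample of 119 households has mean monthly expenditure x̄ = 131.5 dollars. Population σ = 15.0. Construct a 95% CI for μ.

CI = x̄ ± z*(σ/√n) = 131.5 ± 1.96(15.0/√119) = 131.5 ± 2.7 = (128.8, 134.2)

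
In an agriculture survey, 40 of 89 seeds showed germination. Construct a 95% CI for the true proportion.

p̂ = 0.449. CI = p̂ ± z*√(p̂(1-p̂)/n) = (0.346, 0.553)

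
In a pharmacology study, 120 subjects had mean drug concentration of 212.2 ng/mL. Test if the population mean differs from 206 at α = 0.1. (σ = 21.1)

z = (x̄ - μ₀)/(σ/√n) = (212.2 - 206)/(21.1/√120) = 3.219. Critical value: ±1.645. Since |3.219| > 1.645, Reject H₀.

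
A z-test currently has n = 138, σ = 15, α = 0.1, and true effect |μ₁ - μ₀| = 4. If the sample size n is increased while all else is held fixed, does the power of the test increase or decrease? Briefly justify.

Power increases: a larger n shrinks the standard error σ/√n, moving the sampling distribution under H₁ further from the critical value.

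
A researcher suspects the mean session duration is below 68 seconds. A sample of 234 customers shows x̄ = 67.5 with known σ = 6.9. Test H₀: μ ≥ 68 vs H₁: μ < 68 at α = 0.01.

z = -1.108. Critical value: -2.33. Fail to reject H₀.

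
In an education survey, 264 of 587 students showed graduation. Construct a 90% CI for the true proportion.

p̂ = 0.45. CI = p̂ ± z*√(p̂(1-p̂)/n) = (0.416, 0.484)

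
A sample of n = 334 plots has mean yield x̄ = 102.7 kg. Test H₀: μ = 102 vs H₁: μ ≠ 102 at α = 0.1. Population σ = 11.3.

z = (x̄ - μ₀)/(σ/√n) = (102.7 - 102)/(11.3/√334) = 1.132. Critical value: ±1.645. Since |1.132| ≤ 1.645, Fail to reject H₀.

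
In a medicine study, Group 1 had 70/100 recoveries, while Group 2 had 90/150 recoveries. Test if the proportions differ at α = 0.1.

p̂₁ = 0.7, p̂₂ = 0.6, pooled p̂ = 0.64. z = 1.614. Critical: ±1.645. Fail to reject H₀.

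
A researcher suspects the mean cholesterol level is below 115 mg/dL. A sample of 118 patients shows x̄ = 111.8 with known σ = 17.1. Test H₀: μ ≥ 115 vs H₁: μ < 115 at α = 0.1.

z = -2.033. Critical value: -1.28. Reject H₀.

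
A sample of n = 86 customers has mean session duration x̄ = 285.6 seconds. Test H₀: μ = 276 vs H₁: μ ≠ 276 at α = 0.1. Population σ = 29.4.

z = (x̄ - μ₀)/(σ/√n) = (285.6 - 276)/(29.4/√86) = 3.028. Critical value: ±1.645. Since |3.028| > 1.645, Reject H₀.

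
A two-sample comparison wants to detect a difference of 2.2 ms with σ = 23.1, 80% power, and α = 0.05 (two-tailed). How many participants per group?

n per group = 2(z_α/2 + z_β)²σ²/d² = 2×(1.96 + 0.84)²×23.1²/2.2² = 1728.7 → n = 1729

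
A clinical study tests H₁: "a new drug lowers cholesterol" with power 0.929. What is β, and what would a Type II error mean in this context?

β = 1 - power = 1 - 0.929 = 0.071. A Type II error is failing to reject H₀ when H₀ is false (false negative) — here, failing to conclude that a new drug lowers cholesterol when in fact it is true. Consequence: shelving an effective drug — patients miss out on a treatment that would have helped.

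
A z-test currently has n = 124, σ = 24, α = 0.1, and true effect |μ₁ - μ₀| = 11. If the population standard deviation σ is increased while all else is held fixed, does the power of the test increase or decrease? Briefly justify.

Power decreases: a larger σ inflates the standard error σ/√n, pulling the sampling distribution under H₁ back toward the critical value.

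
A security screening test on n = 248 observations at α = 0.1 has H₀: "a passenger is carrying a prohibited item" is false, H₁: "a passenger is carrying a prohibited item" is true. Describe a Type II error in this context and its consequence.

Type II error: failing to reject H₀ when it is false — concluding that a passenger is carrying a prohibited item is not supported when in fact it is. Consequence: letting a prohibited item through — security breach.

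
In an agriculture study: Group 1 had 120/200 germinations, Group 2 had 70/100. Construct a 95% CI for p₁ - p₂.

p̂₁ = 0.6, p̂₂ = 0.7. Difference = -0.1. CI = (-0.213, 0.013)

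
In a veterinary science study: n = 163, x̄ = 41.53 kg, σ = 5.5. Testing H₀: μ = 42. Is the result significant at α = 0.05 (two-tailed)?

z = (41.53 - 42)/(5.5/√163) = -1.091. Since |z| ≤ 1.96, not significant at α = 0.05.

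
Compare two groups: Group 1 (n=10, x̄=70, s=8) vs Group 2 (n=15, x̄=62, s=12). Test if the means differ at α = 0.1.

Pooled sp = 10.62. t = 1.846, df = 23. Critical t = ±1.714. Reject H₀.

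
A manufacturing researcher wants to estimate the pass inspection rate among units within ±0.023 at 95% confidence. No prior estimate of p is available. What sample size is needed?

Conservative approach: use p = 0.5 (maximizes p(1-p) = 0.25). n = z²(0.25)/E² = 1.96²×0.25/0.023² = 1815.5 → n = 1816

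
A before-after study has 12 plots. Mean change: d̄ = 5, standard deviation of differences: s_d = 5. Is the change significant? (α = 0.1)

t = d̄/(s_d/√n) = 5/(5/√12) = 3.464. df = 11, critical t = ±1.796. Reject H₀.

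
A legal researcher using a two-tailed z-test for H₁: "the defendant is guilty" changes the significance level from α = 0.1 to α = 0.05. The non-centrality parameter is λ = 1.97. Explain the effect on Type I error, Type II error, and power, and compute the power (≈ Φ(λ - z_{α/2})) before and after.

Decreasing α from 0.1 to 0.05:
• Type I error rate decreases (α is the Type I rate by definition).
• Critical value moves from z_{α/2} = 1.645 to 1.96, so power = Φ(λ - z_{α/2}) goes from Φ(1.97 - 1.645) = 0.627 to Φ(1.97 - 1.96) = 0.504.
• Type II error rate β = 1 - power therefore increases (0.373 → 0.496).
Appropriate when false positives are costly — here, convicting an innocent person.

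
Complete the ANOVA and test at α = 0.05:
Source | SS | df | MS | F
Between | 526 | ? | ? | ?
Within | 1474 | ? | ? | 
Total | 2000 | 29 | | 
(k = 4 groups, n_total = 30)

df_between = 3, df_within = 26. MS_between = 175.33, MS_within = 56.69. F = 3.093, F_crit ≈ 2.975. Reject H₀.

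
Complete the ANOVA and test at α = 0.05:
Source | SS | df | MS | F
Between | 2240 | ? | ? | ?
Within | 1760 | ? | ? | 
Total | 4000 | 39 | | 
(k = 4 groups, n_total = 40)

df_between = 3, df_within = 36. MS_between = 746.67, MS_within = 48.89. F = 15.273, F_crit ≈ 2.866. Reject H₀.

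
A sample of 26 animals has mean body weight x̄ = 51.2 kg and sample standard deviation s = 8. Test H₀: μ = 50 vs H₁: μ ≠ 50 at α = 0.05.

t = (x̄ - μ₀)/(s/√n) = (51.2 - 50)/(8/√26) = 0.765. df = 25, critical t = ±2.06. Fail to reject H₀.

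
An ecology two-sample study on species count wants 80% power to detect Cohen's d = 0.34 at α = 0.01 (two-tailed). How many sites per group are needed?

z_{α/2} = 2.576, z_β = Φ⁻¹(0.8) = 0.842. For small effect (d = 0.34): n per group = 2(z_{α/2} + z_β)²/d² = 2(2.576 + 0.842)²/0.34² = 202.1 → 203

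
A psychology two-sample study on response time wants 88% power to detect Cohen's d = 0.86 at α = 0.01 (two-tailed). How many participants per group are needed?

z_{α/2} = 2.576, z_β = Φ⁻¹(0.88) = 1.175. For large effect (d = 0.86): n per group = 2(z_{α/2} + z_β)²/d² = 2(2.576 + 1.175)²/0.86² = 38.05 → 39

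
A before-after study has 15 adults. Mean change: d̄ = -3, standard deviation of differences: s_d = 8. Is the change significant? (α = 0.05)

t = d̄/(s_d/√n) = -3/(8/√15) = -1.452. df = 14, critical t = ±2.145. Fail to reject H₀.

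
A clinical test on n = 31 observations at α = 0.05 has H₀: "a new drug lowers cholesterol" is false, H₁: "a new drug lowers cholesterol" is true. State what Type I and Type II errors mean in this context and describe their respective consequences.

Type I (false positive): concluding that a new drug lowers cholesterol when it is not — approving an ineffective drug — patients take a useless medication and may skip effective alternatives. Type II (false negative): failing to conclude that a new drug lowers cholesterol when it is — shelving an effective drug — patients miss out on a treatment that would have helped. Which is costlier depends on domain priorities and is a judgement call rather than a statistical fact.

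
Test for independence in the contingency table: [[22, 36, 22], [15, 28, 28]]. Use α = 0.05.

χ² = 2.517. df = 2, critical = 5.991. Fail to reject H₀. No evidence of dependence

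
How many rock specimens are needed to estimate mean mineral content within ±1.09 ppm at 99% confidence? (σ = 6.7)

n = (z*σ/E)² = (2.576×6.7/1.09)² = 250.7 → n = 251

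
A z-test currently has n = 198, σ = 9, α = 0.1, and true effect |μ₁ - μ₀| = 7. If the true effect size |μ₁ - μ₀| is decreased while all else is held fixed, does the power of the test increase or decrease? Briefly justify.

Power decreases: a smaller true effect decreases the non-centrality λ = |μ₁ - μ₀|/(σ/√n).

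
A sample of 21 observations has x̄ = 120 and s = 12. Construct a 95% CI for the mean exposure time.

CI = x̄ ± t*(s/√n) = 120 ± 2.086(12/√21) = (114.54, 125.46)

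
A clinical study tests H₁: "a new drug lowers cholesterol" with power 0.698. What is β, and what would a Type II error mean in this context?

β = 1 - power = 1 - 0.698 = 0.302. A Type II error is failing to reject H₀ when H₀ is false (false negative) — here, failing to conclude that a new drug lowers cholesterol when in fact it is true. Consequence: shelving an effective drug — patients miss out on a treatment that would have helped.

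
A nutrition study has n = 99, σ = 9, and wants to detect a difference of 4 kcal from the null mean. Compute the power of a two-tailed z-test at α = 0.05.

SE = σ/√n = 9/√99 = 0.905. Non-centrality λ = d/SE = 4/0.905 = 4.422. Power ≈ Φ(λ - z_{α/2}) = Φ(4.422 - 1.96) = Φ(2.462) = 0.993.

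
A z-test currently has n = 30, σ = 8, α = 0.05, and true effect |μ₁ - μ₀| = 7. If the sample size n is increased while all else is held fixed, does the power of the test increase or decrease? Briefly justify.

Power increases: a larger n shrinks the standard error σ/√n, moving the sampling distribution under H₁ further from the critical value.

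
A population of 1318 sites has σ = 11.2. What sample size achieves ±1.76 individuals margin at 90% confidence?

Without FPC: n₀ = (1.645×11.2/1.76)² = 109.583. With FPC: n = n₀N/(n₀+N-1) = 101.2 → n = 102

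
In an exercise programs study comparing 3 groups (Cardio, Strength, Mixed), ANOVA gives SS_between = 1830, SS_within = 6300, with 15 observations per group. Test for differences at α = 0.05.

df_between = 2, df_within = 42. F = MS_between/MS_within = 915.0/150.0 = 6.1. F_crit ≈ 3.22. Reject H₀. At least one mean differs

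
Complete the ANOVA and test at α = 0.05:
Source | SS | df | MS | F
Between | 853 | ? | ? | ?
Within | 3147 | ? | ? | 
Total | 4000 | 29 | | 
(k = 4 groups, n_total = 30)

df_between = 3, df_within = 26. MS_between = 284.33, MS_within = 121.04. F = 2.349, F_crit ≈ 2.975. Fail to reject H₀.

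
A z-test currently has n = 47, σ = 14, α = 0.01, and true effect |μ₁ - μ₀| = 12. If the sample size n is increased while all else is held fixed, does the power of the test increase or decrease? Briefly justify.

Power increases: a larger n shrinks the standard error σ/√n, moving the sampling distribution under H₁ further from the critical value.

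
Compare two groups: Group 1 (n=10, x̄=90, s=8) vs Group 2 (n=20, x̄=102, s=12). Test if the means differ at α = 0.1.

Pooled sp = 10.88. t = -2.849, df = 28. Critical t = ±1.701. Reject H₀.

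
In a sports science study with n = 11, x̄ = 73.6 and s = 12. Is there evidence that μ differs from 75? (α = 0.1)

t = (x̄ - μ₀)/(s/√n) = (73.6 - 75)/(12/√11) = -0.387. df = 10, critical t = ±1.812. Fail to reject H₀.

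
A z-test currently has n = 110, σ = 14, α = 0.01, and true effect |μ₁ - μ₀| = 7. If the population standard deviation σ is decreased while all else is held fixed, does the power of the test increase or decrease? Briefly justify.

Power increases: a smaller σ shrinks the standard error σ/√n, moving the sampling distribution under H₁ further from the critical value.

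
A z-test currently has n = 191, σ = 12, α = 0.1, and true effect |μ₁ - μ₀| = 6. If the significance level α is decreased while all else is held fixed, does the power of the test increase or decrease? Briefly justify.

Power decreases: a smaller α raises the critical value, so less of the H₁ sampling distribution falls in the rejection region.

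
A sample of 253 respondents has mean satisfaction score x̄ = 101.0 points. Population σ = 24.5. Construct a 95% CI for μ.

CI = x̄ ± z*(σ/√n) = 101.0 ± 1.96(24.5/√253) = 101.0 ± 3.02 = (97.98, 104.02)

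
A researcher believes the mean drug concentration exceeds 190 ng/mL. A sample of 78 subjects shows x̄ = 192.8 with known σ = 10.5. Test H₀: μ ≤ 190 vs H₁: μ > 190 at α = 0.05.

z = 2.355. Critical value: 1.645. Reject H₀.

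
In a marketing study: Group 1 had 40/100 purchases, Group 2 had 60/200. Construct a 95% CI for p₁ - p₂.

p̂₁ = 0.4, p̂₂ = 0.3. Difference = 0.1. CI = (-0.015, 0.215)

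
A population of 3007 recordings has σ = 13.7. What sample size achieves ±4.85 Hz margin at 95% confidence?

Without FPC: n₀ = (1.96×13.7/4.85)² = 30.653. With FPC: n = n₀N/(n₀+N-1) = 30.4 → n = 31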